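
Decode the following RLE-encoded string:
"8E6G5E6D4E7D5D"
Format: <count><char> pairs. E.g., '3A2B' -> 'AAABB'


Expanding each <count><char> pair:
  8E -> 'EEEEEEEE'
  6G -> 'GGGGGG'
  5E -> 'EEEEE'
  6D -> 'DDDDDD'
  4E -> 'EEEE'
  7D -> 'DDDDDDD'
  5D -> 'DDDDD'

Decoded = EEEEEEEEGGGGGGEEEEEDDDDDDEEEEDDDDDDDDDDDD


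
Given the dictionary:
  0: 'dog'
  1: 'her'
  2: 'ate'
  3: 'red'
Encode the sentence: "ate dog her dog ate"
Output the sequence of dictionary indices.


Look up each word in the dictionary:
  'ate' -> 2
  'dog' -> 0
  'her' -> 1
  'dog' -> 0
  'ate' -> 2

Encoded: [2, 0, 1, 0, 2]


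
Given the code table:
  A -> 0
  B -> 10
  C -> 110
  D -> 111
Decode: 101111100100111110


Decoding:
10 -> B
111 -> D
110 -> C
0 -> A
10 -> B
0 -> A
111 -> D
110 -> C


Result: BDCABADC


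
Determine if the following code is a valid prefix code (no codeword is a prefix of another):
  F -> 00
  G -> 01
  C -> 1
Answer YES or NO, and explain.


Checking each pair (does one codeword prefix another?):
  F='00' vs G='01': no prefix
  F='00' vs C='1': no prefix
  G='01' vs F='00': no prefix
  G='01' vs C='1': no prefix
  C='1' vs F='00': no prefix
  C='1' vs G='01': no prefix
No violation found over all pairs.

YES -- this is a valid prefix code. No codeword is a prefix of any other codeword.


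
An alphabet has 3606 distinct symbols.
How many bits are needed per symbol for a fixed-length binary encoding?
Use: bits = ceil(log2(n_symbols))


log2(3606) = 11.8162
Bracket: 2^11 = 2048 < 3606 <= 2^12 = 4096
So ceil(log2(3606)) = 12

bits = ceil(log2(3606)) = ceil(11.8162) = 12 bits


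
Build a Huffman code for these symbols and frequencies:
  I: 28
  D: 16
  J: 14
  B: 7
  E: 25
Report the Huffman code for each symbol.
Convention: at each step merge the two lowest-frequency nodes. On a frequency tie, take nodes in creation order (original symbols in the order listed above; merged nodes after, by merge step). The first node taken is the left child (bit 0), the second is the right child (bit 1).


Huffman tree construction:
Step 1: Merge B(7) + J(14) = 21
Step 2: Merge D(16) + (B+J)(21) = 37
Step 3: Merge E(25) + I(28) = 53
Step 4: Merge (D+(B+J))(37) + (E+I)(53) = 90
Read each symbol's code off the tree from the root (left child = 0, right child = 1).

Codes:
  I: 11 (length 2)
  D: 00 (length 2)
  J: 011 (length 3)
  B: 010 (length 3)
  E: 10 (length 2)
Average code length: 201/90 = 2.2333 bits/symbol


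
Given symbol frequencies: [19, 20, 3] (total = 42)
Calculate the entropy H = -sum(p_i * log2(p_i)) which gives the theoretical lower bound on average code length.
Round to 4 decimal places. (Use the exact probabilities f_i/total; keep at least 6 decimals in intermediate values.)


Per-symbol terms -p_i * log2(p_i) with p_i = f_i/42:
  p = 19/42 = 0.452381: log2(p) = -1.144390, -p*log2(p) = 0.517700
  p = 20/42 = 0.476190: log2(p) = -1.070389, -p*log2(p) = 0.509709
  p = 3/42 = 0.071429: log2(p) = -3.807355, -p*log2(p) = 0.271954
H = 0.517700 + 0.509709 + 0.271954 = 1.299363

H = 1.2994 bits/symbol


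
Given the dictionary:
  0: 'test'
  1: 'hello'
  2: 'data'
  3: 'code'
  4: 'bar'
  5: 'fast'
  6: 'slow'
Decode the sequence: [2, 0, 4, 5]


Look up each index in the dictionary:
  2 -> 'data'
  0 -> 'test'
  4 -> 'bar'
  5 -> 'fast'

Decoded: "data test bar fast"


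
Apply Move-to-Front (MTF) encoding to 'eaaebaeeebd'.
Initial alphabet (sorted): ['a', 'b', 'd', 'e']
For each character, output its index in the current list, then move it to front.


MTF encoding:
'e': index 3 in ['a', 'b', 'd', 'e'] -> ['e', 'a', 'b', 'd']
'a': index 1 in ['e', 'a', 'b', 'd'] -> ['a', 'e', 'b', 'd']
'a': index 0 in ['a', 'e', 'b', 'd'] -> ['a', 'e', 'b', 'd']
'e': index 1 in ['a', 'e', 'b', 'd'] -> ['e', 'a', 'b', 'd']
'b': index 2 in ['e', 'a', 'b', 'd'] -> ['b', 'e', 'a', 'd']
'a': index 2 in ['b', 'e', 'a', 'd'] -> ['a', 'b', 'e', 'd']
'e': index 2 in ['a', 'b', 'e', 'd'] -> ['e', 'a', 'b', 'd']
'e': index 0 in ['e', 'a', 'b', 'd'] -> ['e', 'a', 'b', 'd']
'e': index 0 in ['e', 'a', 'b', 'd'] -> ['e', 'a', 'b', 'd']
'b': index 2 in ['e', 'a', 'b', 'd'] -> ['b', 'e', 'a', 'd']
'd': index 3 in ['b', 'e', 'a', 'd'] -> ['d', 'b', 'e', 'a']


Output: [3, 1, 0, 1, 2, 2, 2, 0, 0, 2, 3]


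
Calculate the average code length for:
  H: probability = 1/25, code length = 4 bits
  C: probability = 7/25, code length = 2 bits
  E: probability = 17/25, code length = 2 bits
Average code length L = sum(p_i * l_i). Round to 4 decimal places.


Weighted contributions p_i * l_i:
  H: (1/25) * 4 = 4/25
  C: (7/25) * 2 = 14/25
  E: (17/25) * 2 = 34/25
Sum = (4 + 14 + 34)/25 = 52/25

L = 52/25 = 2.0800 bits/symbol


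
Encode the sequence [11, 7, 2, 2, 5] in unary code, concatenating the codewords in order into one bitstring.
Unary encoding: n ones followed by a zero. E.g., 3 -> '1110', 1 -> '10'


Encode each number as n ones followed by a terminating 0:
  11 -> 111111111110 (12 bits)
  7 -> 11111110 (8 bits)
  2 -> 110 (3 bits)
  2 -> 110 (3 bits)
  5 -> 111110 (6 bits)
Total length = 12 + 8 + 3 + 3 + 6 = 32 bits.

Unary([11, 7, 2, 2, 5]) = 11111111111011111110110110111110 (32 bits)


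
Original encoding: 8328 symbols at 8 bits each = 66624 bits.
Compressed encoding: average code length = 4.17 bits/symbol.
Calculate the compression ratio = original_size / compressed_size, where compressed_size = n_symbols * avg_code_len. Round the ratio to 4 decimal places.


original_size = n_symbols * orig_bits = 8328 * 8 = 66624 bits
compressed_size = n_symbols * avg_code_len = 8328 * 4.17 = 34727.76 bits
ratio = original_size / compressed_size = 66624 / 34727.76 = 1.9185

Compression ratio = 1.9185


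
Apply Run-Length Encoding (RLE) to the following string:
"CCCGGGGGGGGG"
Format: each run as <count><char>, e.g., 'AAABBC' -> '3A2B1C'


Scanning runs left to right:
  i=0: run of 'C' x 3 -> '3C'
  i=3: run of 'G' x 9 -> '9G'

RLE = 3C9G


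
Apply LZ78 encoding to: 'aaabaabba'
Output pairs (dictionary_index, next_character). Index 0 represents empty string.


LZ78 encoding steps:
Dictionary: {0: ''}
Step 1: w='' (idx 0), next='a' -> output (0, 'a'), add 'a' as idx 1
Step 2: w='a' (idx 1), next='a' -> output (1, 'a'), add 'aa' as idx 2
Step 3: w='' (idx 0), next='b' -> output (0, 'b'), add 'b' as idx 3
Step 4: w='aa' (idx 2), next='b' -> output (2, 'b'), add 'aab' as idx 4
Step 5: w='b' (idx 3), next='a' -> output (3, 'a'), add 'ba' as idx 5


Encoded: [(0, 'a'), (1, 'a'), (0, 'b'), (2, 'b'), (3, 'a')]


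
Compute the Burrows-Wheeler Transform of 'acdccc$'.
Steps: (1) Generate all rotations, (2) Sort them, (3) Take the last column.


Rotations (sorted):
  0: $acdccc -> last char: c
  1: acdccc$ -> last char: $
  2: c$acdcc -> last char: c
  3: cc$acdc -> last char: c
  4: ccc$acd -> last char: d
  5: cdccc$a -> last char: a
  6: dccc$ac -> last char: c


BWT = c$ccdac


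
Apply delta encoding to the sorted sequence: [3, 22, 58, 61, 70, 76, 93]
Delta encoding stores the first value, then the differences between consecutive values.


First value: 3
Deltas:
  22 - 3 = 19
  58 - 22 = 36
  61 - 58 = 3
  70 - 61 = 9
  76 - 70 = 6
  93 - 76 = 17


Delta encoded: [3, 19, 36, 3, 9, 6, 17]


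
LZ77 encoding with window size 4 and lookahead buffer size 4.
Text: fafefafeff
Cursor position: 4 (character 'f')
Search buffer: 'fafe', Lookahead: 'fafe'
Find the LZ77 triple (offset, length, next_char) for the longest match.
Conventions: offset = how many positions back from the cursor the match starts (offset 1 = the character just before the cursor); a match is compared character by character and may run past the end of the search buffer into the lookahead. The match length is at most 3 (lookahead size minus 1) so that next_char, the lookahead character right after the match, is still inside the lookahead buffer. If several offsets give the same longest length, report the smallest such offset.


Try each offset into the search buffer:
  offset=1 (pos 3, char 'e'): match length 0
  offset=2 (pos 2, char 'f'): match length 1
  offset=3 (pos 1, char 'a'): match length 0
  offset=4 (pos 0, char 'f'): match length 3
Longest match has length 3 at offset 4.
next_char = character at position 4 + 3 = 7 -> 'e'

Best match: offset=4, length=3 (matching 'faf' starting at position 0)
LZ77 triple: (4, 3, 'e')


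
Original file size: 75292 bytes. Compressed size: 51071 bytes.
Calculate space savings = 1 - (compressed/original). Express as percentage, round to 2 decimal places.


ratio = compressed/original = 51071/75292 = 0.678306
savings = 1 - ratio = 1 - 0.678306 = 0.321694
as a percentage: 0.321694 * 100 = 32.17%

Space savings = 1 - 51071/75292 = 32.17%


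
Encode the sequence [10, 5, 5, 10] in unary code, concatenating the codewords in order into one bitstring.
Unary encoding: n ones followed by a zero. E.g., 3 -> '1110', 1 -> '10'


Encode each number as n ones followed by a terminating 0:
  10 -> 11111111110 (11 bits)
  5 -> 111110 (6 bits)
  5 -> 111110 (6 bits)
  10 -> 11111111110 (11 bits)
Total length = 11 + 6 + 6 + 11 = 34 bits.

Unary([10, 5, 5, 10]) = 1111111111011111011111011111111110 (34 bits)


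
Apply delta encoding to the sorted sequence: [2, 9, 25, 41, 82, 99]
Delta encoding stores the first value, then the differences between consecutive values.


First value: 2
Deltas:
  9 - 2 = 7
  25 - 9 = 16
  41 - 25 = 16
  82 - 41 = 41
  99 - 82 = 17


Delta encoded: [2, 7, 16, 16, 41, 17]


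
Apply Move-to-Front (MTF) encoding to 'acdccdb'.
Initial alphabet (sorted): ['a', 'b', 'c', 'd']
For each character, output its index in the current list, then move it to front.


MTF encoding:
'a': index 0 in ['a', 'b', 'c', 'd'] -> ['a', 'b', 'c', 'd']
'c': index 2 in ['a', 'b', 'c', 'd'] -> ['c', 'a', 'b', 'd']
'd': index 3 in ['c', 'a', 'b', 'd'] -> ['d', 'c', 'a', 'b']
'c': index 1 in ['d', 'c', 'a', 'b'] -> ['c', 'd', 'a', 'b']
'c': index 0 in ['c', 'd', 'a', 'b'] -> ['c', 'd', 'a', 'b']
'd': index 1 in ['c', 'd', 'a', 'b'] -> ['d', 'c', 'a', 'b']
'b': index 3 in ['d', 'c', 'a', 'b'] -> ['b', 'd', 'c', 'a']


Output: [0, 2, 3, 1, 0, 1, 3]


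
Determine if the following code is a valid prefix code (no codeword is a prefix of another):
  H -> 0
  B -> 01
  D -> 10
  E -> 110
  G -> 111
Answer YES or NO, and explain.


Checking each pair (does one codeword prefix another?):
  H='0' vs B='01': prefix -- VIOLATION

NO -- this is NOT a valid prefix code. H (0) is a prefix of B (01).


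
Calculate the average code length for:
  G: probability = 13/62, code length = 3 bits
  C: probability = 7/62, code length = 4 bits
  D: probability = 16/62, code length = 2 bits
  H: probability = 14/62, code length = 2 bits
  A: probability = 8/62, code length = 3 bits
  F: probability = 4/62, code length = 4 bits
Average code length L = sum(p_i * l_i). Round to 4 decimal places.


Weighted contributions p_i * l_i:
  G: (13/62) * 3 = 39/62
  C: (7/62) * 4 = 28/62
  D: (16/62) * 2 = 32/62
  H: (14/62) * 2 = 28/62
  A: (8/62) * 3 = 24/62
  F: (4/62) * 4 = 16/62
Sum = (39 + 28 + 32 + 28 + 24 + 16)/62 = 167/62

L = 167/62 = 2.6935 bits/symbol


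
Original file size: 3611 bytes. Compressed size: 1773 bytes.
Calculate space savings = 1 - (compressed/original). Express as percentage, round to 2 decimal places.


ratio = compressed/original = 1773/3611 = 0.491
savings = 1 - ratio = 1 - 0.491 = 0.509
as a percentage: 0.509 * 100 = 50.9%

Space savings = 1 - 1773/3611 = 50.9%


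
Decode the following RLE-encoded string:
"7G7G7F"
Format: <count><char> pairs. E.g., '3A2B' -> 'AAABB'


Expanding each <count><char> pair:
  7G -> 'GGGGGGG'
  7G -> 'GGGGGGG'
  7F -> 'FFFFFFF'

Decoded = GGGGGGGGGGGGGGFFFFFFF


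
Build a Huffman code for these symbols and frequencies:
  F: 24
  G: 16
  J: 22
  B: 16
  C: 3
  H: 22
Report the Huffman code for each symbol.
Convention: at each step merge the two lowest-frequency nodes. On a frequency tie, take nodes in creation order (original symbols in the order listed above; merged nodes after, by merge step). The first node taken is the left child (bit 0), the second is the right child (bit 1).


Huffman tree construction:
Step 1: Merge C(3) + G(16) = 19
Step 2: Merge B(16) + (C+G)(19) = 35
Step 3: Merge J(22) + H(22) = 44
Step 4: Merge F(24) + (B+(C+G))(35) = 59
Step 5: Merge (J+H)(44) + (F+(B+(C+G)))(59) = 103
Read each symbol's code off the tree from the root (left child = 0, right child = 1).

Codes:
  F: 10 (length 2)
  G: 1111 (length 4)
  J: 00 (length 2)
  B: 110 (length 3)
  C: 1110 (length 4)
  H: 01 (length 2)
Average code length: 260/103 = 2.5243 bits/symbol


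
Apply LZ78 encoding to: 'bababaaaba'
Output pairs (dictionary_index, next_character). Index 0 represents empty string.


LZ78 encoding steps:
Dictionary: {0: ''}
Step 1: w='' (idx 0), next='b' -> output (0, 'b'), add 'b' as idx 1
Step 2: w='' (idx 0), next='a' -> output (0, 'a'), add 'a' as idx 2
Step 3: w='b' (idx 1), next='a' -> output (1, 'a'), add 'ba' as idx 3
Step 4: w='ba' (idx 3), next='a' -> output (3, 'a'), add 'baa' as idx 4
Step 5: w='a' (idx 2), next='b' -> output (2, 'b'), add 'ab' as idx 5
Step 6: w='a' (idx 2), end of input -> output (2, '')


Encoded: [(0, 'b'), (0, 'a'), (1, 'a'), (3, 'a'), (2, 'b'), (2, '')]


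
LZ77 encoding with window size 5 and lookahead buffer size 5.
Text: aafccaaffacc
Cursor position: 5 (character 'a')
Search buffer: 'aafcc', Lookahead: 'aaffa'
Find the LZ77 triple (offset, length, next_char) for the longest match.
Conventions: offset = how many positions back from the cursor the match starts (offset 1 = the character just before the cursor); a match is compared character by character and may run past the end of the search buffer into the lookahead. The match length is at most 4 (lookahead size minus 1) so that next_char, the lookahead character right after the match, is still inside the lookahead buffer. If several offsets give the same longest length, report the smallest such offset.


Try each offset into the search buffer:
  offset=1 (pos 4, char 'c'): match length 0
  offset=2 (pos 3, char 'c'): match length 0
  offset=3 (pos 2, char 'f'): match length 0
  offset=4 (pos 1, char 'a'): match length 1
  offset=5 (pos 0, char 'a'): match length 3
Longest match has length 3 at offset 5.
next_char = character at position 5 + 3 = 8 -> 'f'

Best match: offset=5, length=3 (matching 'aaf' starting at position 0)
LZ77 triple: (5, 3, 'f')


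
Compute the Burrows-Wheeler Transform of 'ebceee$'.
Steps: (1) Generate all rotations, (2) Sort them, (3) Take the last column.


Rotations (sorted):
  0: $ebceee -> last char: e
  1: bceee$e -> last char: e
  2: ceee$eb -> last char: b
  3: e$ebcee -> last char: e
  4: ebceee$ -> last char: $
  5: ee$ebce -> last char: e
  6: eee$ebc -> last char: c


BWT = eebe$ec


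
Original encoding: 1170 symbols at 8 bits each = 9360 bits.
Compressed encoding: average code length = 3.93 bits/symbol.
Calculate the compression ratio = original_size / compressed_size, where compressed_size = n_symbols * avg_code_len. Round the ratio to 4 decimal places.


original_size = n_symbols * orig_bits = 1170 * 8 = 9360 bits
compressed_size = n_symbols * avg_code_len = 1170 * 3.93 = 4598.1 bits
ratio = original_size / compressed_size = 9360 / 4598.1 = 2.0356

Compression ratio = 2.0356


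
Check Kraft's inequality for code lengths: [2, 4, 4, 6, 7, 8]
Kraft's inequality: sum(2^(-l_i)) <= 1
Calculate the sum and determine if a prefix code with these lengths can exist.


Sum = 2^(-2) + 2^(-4) + 2^(-4) + 2^(-6) + 2^(-7) + 2^(-8)
    = 0.25 + 0.0625 + 0.0625 + 0.015625 + 0.0078125 + 0.00390625
    = 103/256 = 0.40234375
Since 0.40234375 <= 1, Kraft's inequality IS satisfied.
A prefix code with these lengths CAN exist.

Kraft sum = 0.40234375. Satisfied.


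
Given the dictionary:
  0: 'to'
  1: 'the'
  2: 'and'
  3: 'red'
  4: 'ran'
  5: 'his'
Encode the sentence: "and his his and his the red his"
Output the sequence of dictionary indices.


Look up each word in the dictionary:
  'and' -> 2
  'his' -> 5
  'his' -> 5
  'and' -> 2
  'his' -> 5
  'the' -> 1
  'red' -> 3
  'his' -> 5

Encoded: [2, 5, 5, 2, 5, 1, 3, 5]


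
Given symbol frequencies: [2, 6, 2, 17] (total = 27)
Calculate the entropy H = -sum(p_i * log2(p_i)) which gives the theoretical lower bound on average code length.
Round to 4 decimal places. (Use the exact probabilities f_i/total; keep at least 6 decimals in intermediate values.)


Per-symbol terms -p_i * log2(p_i) with p_i = f_i/27:
  p = 2/27 = 0.074074: log2(p) = -3.754888, -p*log2(p) = 0.278140
  p = 6/27 = 0.222222: log2(p) = -2.169925, -p*log2(p) = 0.482206
  p = 2/27 = 0.074074: log2(p) = -3.754888, -p*log2(p) = 0.278140
  p = 17/27 = 0.629630: log2(p) = -0.667425, -p*log2(p) = 0.420230
H = 0.278140 + 0.482206 + 0.278140 + 0.420230 = 1.458716

H = 1.4587 bits/symbol


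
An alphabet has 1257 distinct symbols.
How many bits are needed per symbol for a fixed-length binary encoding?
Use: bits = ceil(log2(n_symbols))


log2(1257) = 10.2958
Bracket: 2^10 = 1024 < 1257 <= 2^11 = 2048
So ceil(log2(1257)) = 11

bits = ceil(log2(1257)) = ceil(10.2958) = 11 bits


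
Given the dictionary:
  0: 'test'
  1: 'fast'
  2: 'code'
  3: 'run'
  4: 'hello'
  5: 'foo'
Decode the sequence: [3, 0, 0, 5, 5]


Look up each index in the dictionary:
  3 -> 'run'
  0 -> 'test'
  0 -> 'test'
  5 -> 'foo'
  5 -> 'foo'

Decoded: "run test test foo foo"


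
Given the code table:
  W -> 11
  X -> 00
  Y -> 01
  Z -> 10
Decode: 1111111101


Decoding:
11 -> W
11 -> W
11 -> W
11 -> W
01 -> Y


Result: WWWWY


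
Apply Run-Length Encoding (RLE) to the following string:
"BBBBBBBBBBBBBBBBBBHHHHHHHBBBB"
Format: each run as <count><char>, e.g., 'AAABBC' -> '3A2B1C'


Scanning runs left to right:
  i=0: run of 'B' x 18 -> '18B'
  i=18: run of 'H' x 7 -> '7H'
  i=25: run of 'B' x 4 -> '4B'

RLE = 18B7H4B


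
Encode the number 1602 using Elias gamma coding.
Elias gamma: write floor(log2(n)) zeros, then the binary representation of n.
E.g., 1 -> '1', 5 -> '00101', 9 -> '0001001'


num_bits = floor(log2(1602)) + 1 = 11
leading_zeros = num_bits - 1 = 10
binary(1602) = 11001000010

Elias gamma(1602) = '0000000000' + '11001000010' = 000000000011001000010 (21 bits)


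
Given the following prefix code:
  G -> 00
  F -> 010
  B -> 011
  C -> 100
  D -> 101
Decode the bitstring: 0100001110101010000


Decoding step by step:
Bits 010 -> F
Bits 00 -> G
Bits 011 -> B
Bits 101 -> D
Bits 010 -> F
Bits 100 -> C
Bits 00 -> G


Decoded message: FGBDFCG


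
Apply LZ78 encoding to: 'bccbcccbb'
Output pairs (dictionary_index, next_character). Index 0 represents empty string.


LZ78 encoding steps:
Dictionary: {0: ''}
Step 1: w='' (idx 0), next='b' -> output (0, 'b'), add 'b' as idx 1
Step 2: w='' (idx 0), next='c' -> output (0, 'c'), add 'c' as idx 2
Step 3: w='c' (idx 2), next='b' -> output (2, 'b'), add 'cb' as idx 3
Step 4: w='c' (idx 2), next='c' -> output (2, 'c'), add 'cc' as idx 4
Step 5: w='cb' (idx 3), next='b' -> output (3, 'b'), add 'cbb' as idx 5


Encoded: [(0, 'b'), (0, 'c'), (2, 'b'), (2, 'c'), (3, 'b')]


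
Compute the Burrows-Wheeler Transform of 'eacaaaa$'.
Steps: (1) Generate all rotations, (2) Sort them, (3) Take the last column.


Rotations (sorted):
  0: $eacaaaa -> last char: a
  1: a$eacaaa -> last char: a
  2: aa$eacaa -> last char: a
  3: aaa$eaca -> last char: a
  4: aaaa$eac -> last char: c
  5: acaaaa$e -> last char: e
  6: caaaa$ea -> last char: a
  7: eacaaaa$ -> last char: $


BWT = aaaacea$


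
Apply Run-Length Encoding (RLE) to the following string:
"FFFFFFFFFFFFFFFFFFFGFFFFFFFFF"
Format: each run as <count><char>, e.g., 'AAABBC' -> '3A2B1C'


Scanning runs left to right:
  i=0: run of 'F' x 19 -> '19F'
  i=19: run of 'G' x 1 -> '1G'
  i=20: run of 'F' x 9 -> '9F'

RLE = 19F1G9F


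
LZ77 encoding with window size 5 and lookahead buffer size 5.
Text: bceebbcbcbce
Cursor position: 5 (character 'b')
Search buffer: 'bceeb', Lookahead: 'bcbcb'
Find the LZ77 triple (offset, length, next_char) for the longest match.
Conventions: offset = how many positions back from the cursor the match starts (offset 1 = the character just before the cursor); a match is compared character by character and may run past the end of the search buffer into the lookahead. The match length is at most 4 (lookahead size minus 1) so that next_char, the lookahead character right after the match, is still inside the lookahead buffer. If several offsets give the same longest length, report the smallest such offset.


Try each offset into the search buffer:
  offset=1 (pos 4, char 'b'): match length 1
  offset=2 (pos 3, char 'e'): match length 0
  offset=3 (pos 2, char 'e'): match length 0
  offset=4 (pos 1, char 'c'): match length 0
  offset=5 (pos 0, char 'b'): match length 2
Longest match has length 2 at offset 5.
next_char = character at position 5 + 2 = 7 -> 'b'

Best match: offset=5, length=2 (matching 'bc' starting at position 0)
LZ77 triple: (5, 2, 'b')


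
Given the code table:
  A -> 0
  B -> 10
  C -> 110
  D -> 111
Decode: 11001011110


Decoding:
110 -> C
0 -> A
10 -> B
111 -> D
10 -> B


Result: CABDB


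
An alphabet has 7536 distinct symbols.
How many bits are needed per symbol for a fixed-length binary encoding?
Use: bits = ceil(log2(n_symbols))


log2(7536) = 12.8796
Bracket: 2^12 = 4096 < 7536 <= 2^13 = 8192
So ceil(log2(7536)) = 13

bits = ceil(log2(7536)) = ceil(12.8796) = 13 bits


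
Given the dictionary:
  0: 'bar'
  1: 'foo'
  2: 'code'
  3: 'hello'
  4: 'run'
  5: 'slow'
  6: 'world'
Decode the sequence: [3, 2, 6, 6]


Look up each index in the dictionary:
  3 -> 'hello'
  2 -> 'code'
  6 -> 'world'
  6 -> 'world'

Decoded: "hello code world world"


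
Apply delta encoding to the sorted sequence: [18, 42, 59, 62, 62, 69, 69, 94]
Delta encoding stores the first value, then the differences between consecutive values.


First value: 18
Deltas:
  42 - 18 = 24
  59 - 42 = 17
  62 - 59 = 3
  62 - 62 = 0
  69 - 62 = 7
  69 - 69 = 0
  94 - 69 = 25


Delta encoded: [18, 24, 17, 3, 0, 7, 0, 25]


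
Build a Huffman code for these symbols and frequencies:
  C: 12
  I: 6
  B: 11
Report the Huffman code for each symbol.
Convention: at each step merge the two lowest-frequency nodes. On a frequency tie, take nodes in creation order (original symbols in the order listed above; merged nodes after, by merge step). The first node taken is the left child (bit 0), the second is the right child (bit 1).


Huffman tree construction:
Step 1: Merge I(6) + B(11) = 17
Step 2: Merge C(12) + (I+B)(17) = 29
Read each symbol's code off the tree from the root (left child = 0, right child = 1).

Codes:
  C: 0 (length 1)
  I: 10 (length 2)
  B: 11 (length 2)
Average code length: 46/29 = 1.5862 bits/symbol


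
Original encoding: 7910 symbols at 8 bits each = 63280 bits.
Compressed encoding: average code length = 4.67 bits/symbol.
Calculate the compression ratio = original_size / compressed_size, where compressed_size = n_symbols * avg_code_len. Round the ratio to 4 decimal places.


original_size = n_symbols * orig_bits = 7910 * 8 = 63280 bits
compressed_size = n_symbols * avg_code_len = 7910 * 4.67 = 36939.7 bits
ratio = original_size / compressed_size = 63280 / 36939.7 = 1.7131

Compression ratio = 1.7131


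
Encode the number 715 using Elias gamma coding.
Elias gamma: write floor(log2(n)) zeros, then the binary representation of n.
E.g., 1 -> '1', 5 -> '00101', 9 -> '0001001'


num_bits = floor(log2(715)) + 1 = 10
leading_zeros = num_bits - 1 = 9
binary(715) = 1011001011

Elias gamma(715) = '000000000' + '1011001011' = 0000000001011001011 (19 bits)


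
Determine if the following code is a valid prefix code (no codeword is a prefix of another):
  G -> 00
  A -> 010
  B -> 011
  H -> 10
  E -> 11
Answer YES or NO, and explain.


Checking each pair (does one codeword prefix another?):
  G='00' vs A='010': no prefix
  G='00' vs B='011': no prefix
  G='00' vs H='10': no prefix
  G='00' vs E='11': no prefix
  A='010' vs G='00': no prefix
  A='010' vs B='011': no prefix
  A='010' vs H='10': no prefix
  A='010' vs E='11': no prefix
  B='011' vs G='00': no prefix
  B='011' vs A='010': no prefix
  B='011' vs H='10': no prefix
  B='011' vs E='11': no prefix
  H='10' vs G='00': no prefix
  H='10' vs A='010': no prefix
  H='10' vs B='011': no prefix
  H='10' vs E='11': no prefix
  E='11' vs G='00': no prefix
  E='11' vs A='010': no prefix
  E='11' vs B='011': no prefix
  E='11' vs H='10': no prefix
No violation found over all pairs.

YES -- this is a valid prefix code. No codeword is a prefix of any other codeword.


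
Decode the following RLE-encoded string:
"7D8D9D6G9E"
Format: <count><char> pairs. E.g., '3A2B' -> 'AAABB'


Expanding each <count><char> pair:
  7D -> 'DDDDDDD'
  8D -> 'DDDDDDDD'
  9D -> 'DDDDDDDDD'
  6G -> 'GGGGGG'
  9E -> 'EEEEEEEEE'

Decoded = DDDDDDDDDDDDDDDDDDDDDDDDGGGGGGEEEEEEEEE


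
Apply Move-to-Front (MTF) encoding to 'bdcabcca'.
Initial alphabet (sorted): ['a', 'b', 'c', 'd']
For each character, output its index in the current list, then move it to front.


MTF encoding:
'b': index 1 in ['a', 'b', 'c', 'd'] -> ['b', 'a', 'c', 'd']
'd': index 3 in ['b', 'a', 'c', 'd'] -> ['d', 'b', 'a', 'c']
'c': index 3 in ['d', 'b', 'a', 'c'] -> ['c', 'd', 'b', 'a']
'a': index 3 in ['c', 'd', 'b', 'a'] -> ['a', 'c', 'd', 'b']
'b': index 3 in ['a', 'c', 'd', 'b'] -> ['b', 'a', 'c', 'd']
'c': index 2 in ['b', 'a', 'c', 'd'] -> ['c', 'b', 'a', 'd']
'c': index 0 in ['c', 'b', 'a', 'd'] -> ['c', 'b', 'a', 'd']
'a': index 2 in ['c', 'b', 'a', 'd'] -> ['a', 'c', 'b', 'd']


Output: [1, 3, 3, 3, 3, 2, 0, 2]


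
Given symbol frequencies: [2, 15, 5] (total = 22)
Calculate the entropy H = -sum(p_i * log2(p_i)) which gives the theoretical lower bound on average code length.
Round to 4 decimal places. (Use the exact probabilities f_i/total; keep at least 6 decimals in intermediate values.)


Per-symbol terms -p_i * log2(p_i) with p_i = f_i/22:
  p = 2/22 = 0.090909: log2(p) = -3.459432, -p*log2(p) = 0.314494
  p = 15/22 = 0.681818: log2(p) = -0.552541, -p*log2(p) = 0.376733
  p = 5/22 = 0.227273: log2(p) = -2.137504, -p*log2(p) = 0.485796
H = 0.314494 + 0.376733 + 0.485796 = 1.177023

H = 1.177 bits/symbol


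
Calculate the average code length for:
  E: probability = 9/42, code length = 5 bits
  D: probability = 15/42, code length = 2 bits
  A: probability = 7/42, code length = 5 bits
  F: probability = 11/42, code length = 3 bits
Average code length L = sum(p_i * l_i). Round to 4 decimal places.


Weighted contributions p_i * l_i:
  E: (9/42) * 5 = 45/42
  D: (15/42) * 2 = 30/42
  A: (7/42) * 5 = 35/42
  F: (11/42) * 3 = 33/42
Sum = (45 + 30 + 35 + 33)/42 = 143/42

L = 143/42 = 3.4048 bits/symbol


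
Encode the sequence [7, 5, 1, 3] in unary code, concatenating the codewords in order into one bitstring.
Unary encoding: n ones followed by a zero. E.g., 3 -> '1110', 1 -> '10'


Encode each number as n ones followed by a terminating 0:
  7 -> 11111110 (8 bits)
  5 -> 111110 (6 bits)
  1 -> 10 (2 bits)
  3 -> 1110 (4 bits)
Total length = 8 + 6 + 2 + 4 = 20 bits.

Unary([7, 5, 1, 3]) = 11111110111110101110 (20 bits)


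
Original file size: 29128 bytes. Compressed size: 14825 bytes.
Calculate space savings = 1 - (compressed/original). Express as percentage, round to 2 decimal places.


ratio = compressed/original = 14825/29128 = 0.50896
savings = 1 - ratio = 1 - 0.50896 = 0.49104
as a percentage: 0.49104 * 100 = 49.1%

Space savings = 1 - 14825/29128 = 49.1%


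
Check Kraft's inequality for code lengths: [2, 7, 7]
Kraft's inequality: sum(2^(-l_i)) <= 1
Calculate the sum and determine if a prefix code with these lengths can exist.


Sum = 2^(-2) + 2^(-7) + 2^(-7)
    = 0.25 + 0.0078125 + 0.0078125
    = 34/128 = 0.265625
Since 0.265625 <= 1, Kraft's inequality IS satisfied.
A prefix code with these lengths CAN exist.

Kraft sum = 0.265625. Satisfied.


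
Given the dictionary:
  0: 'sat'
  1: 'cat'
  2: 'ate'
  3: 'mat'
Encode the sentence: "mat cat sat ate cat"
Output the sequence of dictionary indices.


Look up each word in the dictionary:
  'mat' -> 3
  'cat' -> 1
  'sat' -> 0
  'ate' -> 2
  'cat' -> 1

Encoded: [3, 1, 0, 2, 1]


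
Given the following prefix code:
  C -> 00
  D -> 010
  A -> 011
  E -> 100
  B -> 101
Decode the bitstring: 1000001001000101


Decoding step by step:
Bits 100 -> E
Bits 00 -> C
Bits 010 -> D
Bits 010 -> D
Bits 00 -> C
Bits 101 -> B


Decoded message: ECDDCB


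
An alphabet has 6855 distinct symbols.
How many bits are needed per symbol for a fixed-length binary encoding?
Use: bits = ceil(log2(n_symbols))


log2(6855) = 12.7429
Bracket: 2^12 = 4096 < 6855 <= 2^13 = 8192
So ceil(log2(6855)) = 13

bits = ceil(log2(6855)) = ceil(12.7429) = 13 bits


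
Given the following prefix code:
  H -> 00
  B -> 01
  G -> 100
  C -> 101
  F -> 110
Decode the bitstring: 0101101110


Decoding step by step:
Bits 01 -> B
Bits 01 -> B
Bits 101 -> C
Bits 110 -> F


Decoded message: BBCF


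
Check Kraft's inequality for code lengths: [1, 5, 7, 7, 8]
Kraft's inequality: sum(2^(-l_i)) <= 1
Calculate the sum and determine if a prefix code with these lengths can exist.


Sum = 2^(-1) + 2^(-5) + 2^(-7) + 2^(-7) + 2^(-8)
    = 0.5 + 0.03125 + 0.0078125 + 0.0078125 + 0.00390625
    = 141/256 = 0.55078125
Since 0.55078125 <= 1, Kraft's inequality IS satisfied.
A prefix code with these lengths CAN exist.

Kraft sum = 0.55078125. Satisfied.


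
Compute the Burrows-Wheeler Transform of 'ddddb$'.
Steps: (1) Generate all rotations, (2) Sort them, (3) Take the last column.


Rotations (sorted):
  0: $ddddb -> last char: b
  1: b$dddd -> last char: d
  2: db$ddd -> last char: d
  3: ddb$dd -> last char: d
  4: dddb$d -> last char: d
  5: ddddb$ -> last char: $


BWT = bdddd$


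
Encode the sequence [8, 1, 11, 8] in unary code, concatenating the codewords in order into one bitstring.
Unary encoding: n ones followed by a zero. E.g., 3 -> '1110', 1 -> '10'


Encode each number as n ones followed by a terminating 0:
  8 -> 111111110 (9 bits)
  1 -> 10 (2 bits)
  11 -> 111111111110 (12 bits)
  8 -> 111111110 (9 bits)
Total length = 9 + 2 + 12 + 9 = 32 bits.

Unary([8, 1, 11, 8]) = 11111111010111111111110111111110 (32 bits)


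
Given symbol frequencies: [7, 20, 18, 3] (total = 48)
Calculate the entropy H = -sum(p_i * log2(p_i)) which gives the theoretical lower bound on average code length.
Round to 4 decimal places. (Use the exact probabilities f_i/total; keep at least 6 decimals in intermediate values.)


Per-symbol terms -p_i * log2(p_i) with p_i = f_i/48:
  p = 7/48 = 0.145833: log2(p) = -2.777608, -p*log2(p) = 0.405068
  p = 20/48 = 0.416667: log2(p) = -1.263034, -p*log2(p) = 0.526264
  p = 18/48 = 0.375000: log2(p) = -1.415037, -p*log2(p) = 0.530639
  p = 3/48 = 0.062500: log2(p) = -4.000000, -p*log2(p) = 0.250000
H = 0.405068 + 0.526264 + 0.530639 + 0.250000 = 1.711971

H = 1.712 bits/symbol


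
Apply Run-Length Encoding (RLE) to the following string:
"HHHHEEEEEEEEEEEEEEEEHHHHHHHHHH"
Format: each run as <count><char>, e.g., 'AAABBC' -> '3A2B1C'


Scanning runs left to right:
  i=0: run of 'H' x 4 -> '4H'
  i=4: run of 'E' x 16 -> '16E'
  i=20: run of 'H' x 10 -> '10H'

RLE = 4H16E10H


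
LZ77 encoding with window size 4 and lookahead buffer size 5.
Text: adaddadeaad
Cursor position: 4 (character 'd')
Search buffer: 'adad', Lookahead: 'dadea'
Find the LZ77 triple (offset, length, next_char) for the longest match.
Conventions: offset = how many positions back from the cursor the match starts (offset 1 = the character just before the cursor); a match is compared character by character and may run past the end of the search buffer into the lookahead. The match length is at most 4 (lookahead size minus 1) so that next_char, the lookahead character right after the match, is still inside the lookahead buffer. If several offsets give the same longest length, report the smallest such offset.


Try each offset into the search buffer:
  offset=1 (pos 3, char 'd'): match length 1
  offset=2 (pos 2, char 'a'): match length 0
  offset=3 (pos 1, char 'd'): match length 3
  offset=4 (pos 0, char 'a'): match length 0
Longest match has length 3 at offset 3.
next_char = character at position 4 + 3 = 7 -> 'e'

Best match: offset=3, length=3 (matching 'dad' starting at position 1)
LZ77 triple: (3, 3, 'e')


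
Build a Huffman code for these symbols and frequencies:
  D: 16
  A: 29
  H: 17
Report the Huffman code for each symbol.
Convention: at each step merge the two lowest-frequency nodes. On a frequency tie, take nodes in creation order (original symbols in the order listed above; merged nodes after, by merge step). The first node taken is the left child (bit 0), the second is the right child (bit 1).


Huffman tree construction:
Step 1: Merge D(16) + H(17) = 33
Step 2: Merge A(29) + (D+H)(33) = 62
Read each symbol's code off the tree from the root (left child = 0, right child = 1).

Codes:
  D: 10 (length 2)
  A: 0 (length 1)
  H: 11 (length 2)
Average code length: 95/62 = 1.5323 bits/symbol


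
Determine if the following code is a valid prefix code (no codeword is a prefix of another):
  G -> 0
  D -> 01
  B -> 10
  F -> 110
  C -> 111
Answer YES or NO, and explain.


Checking each pair (does one codeword prefix another?):
  G='0' vs D='01': prefix -- VIOLATION

NO -- this is NOT a valid prefix code. G (0) is a prefix of D (01).


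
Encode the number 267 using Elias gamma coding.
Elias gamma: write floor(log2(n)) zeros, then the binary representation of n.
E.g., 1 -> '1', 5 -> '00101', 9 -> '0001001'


num_bits = floor(log2(267)) + 1 = 9
leading_zeros = num_bits - 1 = 8
binary(267) = 100001011

Elias gamma(267) = '00000000' + '100001011' = 00000000100001011 (17 bits)


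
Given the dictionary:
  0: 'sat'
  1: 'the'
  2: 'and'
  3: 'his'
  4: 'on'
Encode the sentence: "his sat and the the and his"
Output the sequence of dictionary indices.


Look up each word in the dictionary:
  'his' -> 3
  'sat' -> 0
  'and' -> 2
  'the' -> 1
  'the' -> 1
  'and' -> 2
  'his' -> 3

Encoded: [3, 0, 2, 1, 1, 2, 3]


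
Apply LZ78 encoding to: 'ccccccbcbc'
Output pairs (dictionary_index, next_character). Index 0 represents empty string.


LZ78 encoding steps:
Dictionary: {0: ''}
Step 1: w='' (idx 0), next='c' -> output (0, 'c'), add 'c' as idx 1
Step 2: w='c' (idx 1), next='c' -> output (1, 'c'), add 'cc' as idx 2
Step 3: w='cc' (idx 2), next='c' -> output (2, 'c'), add 'ccc' as idx 3
Step 4: w='' (idx 0), next='b' -> output (0, 'b'), add 'b' as idx 4
Step 5: w='c' (idx 1), next='b' -> output (1, 'b'), add 'cb' as idx 5
Step 6: w='c' (idx 1), end of input -> output (1, '')


Encoded: [(0, 'c'), (1, 'c'), (2, 'c'), (0, 'b'), (1, 'b'), (1, '')]


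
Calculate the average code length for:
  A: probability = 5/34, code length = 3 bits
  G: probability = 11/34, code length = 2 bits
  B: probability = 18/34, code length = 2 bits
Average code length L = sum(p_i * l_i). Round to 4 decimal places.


Weighted contributions p_i * l_i:
  A: (5/34) * 3 = 15/34
  G: (11/34) * 2 = 22/34
  B: (18/34) * 2 = 36/34
Sum = (15 + 22 + 36)/34 = 73/34

L = 73/34 = 2.1471 bits/symbol


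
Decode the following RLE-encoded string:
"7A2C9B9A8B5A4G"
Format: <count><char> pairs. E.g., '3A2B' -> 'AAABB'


Expanding each <count><char> pair:
  7A -> 'AAAAAAA'
  2C -> 'CC'
  9B -> 'BBBBBBBBB'
  9A -> 'AAAAAAAAA'
  8B -> 'BBBBBBBB'
  5A -> 'AAAAA'
  4G -> 'GGGG'

Decoded = AAAAAAACCBBBBBBBBBAAAAAAAAABBBBBBBBAAAAAGGGG


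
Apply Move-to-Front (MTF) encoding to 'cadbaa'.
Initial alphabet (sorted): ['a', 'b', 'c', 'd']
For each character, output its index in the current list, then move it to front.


MTF encoding:
'c': index 2 in ['a', 'b', 'c', 'd'] -> ['c', 'a', 'b', 'd']
'a': index 1 in ['c', 'a', 'b', 'd'] -> ['a', 'c', 'b', 'd']
'd': index 3 in ['a', 'c', 'b', 'd'] -> ['d', 'a', 'c', 'b']
'b': index 3 in ['d', 'a', 'c', 'b'] -> ['b', 'd', 'a', 'c']
'a': index 2 in ['b', 'd', 'a', 'c'] -> ['a', 'b', 'd', 'c']
'a': index 0 in ['a', 'b', 'd', 'c'] -> ['a', 'b', 'd', 'c']


Output: [2, 1, 3, 3, 2, 0]


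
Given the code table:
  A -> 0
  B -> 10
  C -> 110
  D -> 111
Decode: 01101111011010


Decoding:
0 -> A
110 -> C
111 -> D
10 -> B
110 -> C
10 -> B


Result: ACDBCB


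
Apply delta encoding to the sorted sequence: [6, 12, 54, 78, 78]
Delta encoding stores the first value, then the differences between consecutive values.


First value: 6
Deltas:
  12 - 6 = 6
  54 - 12 = 42
  78 - 54 = 24
  78 - 78 = 0


Delta encoded: [6, 6, 42, 24, 0]


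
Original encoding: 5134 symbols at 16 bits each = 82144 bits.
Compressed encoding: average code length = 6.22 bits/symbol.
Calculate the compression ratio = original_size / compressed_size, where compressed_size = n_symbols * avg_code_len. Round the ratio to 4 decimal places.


original_size = n_symbols * orig_bits = 5134 * 16 = 82144 bits
compressed_size = n_symbols * avg_code_len = 5134 * 6.22 = 31933.48 bits
ratio = original_size / compressed_size = 82144 / 31933.48 = 2.5723

Compression ratio = 2.5723


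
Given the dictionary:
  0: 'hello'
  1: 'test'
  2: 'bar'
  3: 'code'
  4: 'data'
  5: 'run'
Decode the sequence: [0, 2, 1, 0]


Look up each index in the dictionary:
  0 -> 'hello'
  2 -> 'bar'
  1 -> 'test'
  0 -> 'hello'

Decoded: "hello bar test hello"


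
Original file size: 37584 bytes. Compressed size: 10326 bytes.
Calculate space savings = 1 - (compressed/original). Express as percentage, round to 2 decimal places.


ratio = compressed/original = 10326/37584 = 0.274745
savings = 1 - ratio = 1 - 0.274745 = 0.725255
as a percentage: 0.725255 * 100 = 72.53%

Space savings = 1 - 10326/37584 = 72.53%


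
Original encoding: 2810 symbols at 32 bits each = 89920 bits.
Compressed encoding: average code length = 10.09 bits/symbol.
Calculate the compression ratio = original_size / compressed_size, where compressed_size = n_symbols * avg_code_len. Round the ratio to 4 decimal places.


original_size = n_symbols * orig_bits = 2810 * 32 = 89920 bits
compressed_size = n_symbols * avg_code_len = 2810 * 10.09 = 28352.9 bits
ratio = original_size / compressed_size = 89920 / 28352.9 = 3.1715

Compression ratio = 3.1715


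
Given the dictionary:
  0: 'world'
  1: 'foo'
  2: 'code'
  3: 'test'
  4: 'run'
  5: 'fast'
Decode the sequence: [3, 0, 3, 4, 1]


Look up each index in the dictionary:
  3 -> 'test'
  0 -> 'world'
  3 -> 'test'
  4 -> 'run'
  1 -> 'foo'

Decoded: "test world test run foo"


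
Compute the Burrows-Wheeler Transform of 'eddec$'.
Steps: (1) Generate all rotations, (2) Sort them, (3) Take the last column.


Rotations (sorted):
  0: $eddec -> last char: c
  1: c$edde -> last char: e
  2: ddec$e -> last char: e
  3: dec$ed -> last char: d
  4: ec$edd -> last char: d
  5: eddec$ -> last char: $


BWT = ceedd$


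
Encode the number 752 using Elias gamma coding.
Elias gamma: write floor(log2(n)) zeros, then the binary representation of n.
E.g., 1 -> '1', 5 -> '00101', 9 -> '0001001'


num_bits = floor(log2(752)) + 1 = 10
leading_zeros = num_bits - 1 = 9
binary(752) = 1011110000

Elias gamma(752) = '000000000' + '1011110000' = 0000000001011110000 (19 bits)


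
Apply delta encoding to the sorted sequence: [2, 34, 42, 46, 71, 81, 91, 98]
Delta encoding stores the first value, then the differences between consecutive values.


First value: 2
Deltas:
  34 - 2 = 32
  42 - 34 = 8
  46 - 42 = 4
  71 - 46 = 25
  81 - 71 = 10
  91 - 81 = 10
  98 - 91 = 7


Delta encoded: [2, 32, 8, 4, 25, 10, 10, 7]


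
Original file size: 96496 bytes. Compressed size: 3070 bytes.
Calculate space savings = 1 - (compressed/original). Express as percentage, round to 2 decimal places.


ratio = compressed/original = 3070/96496 = 0.031815
savings = 1 - ratio = 1 - 0.031815 = 0.968185
as a percentage: 0.968185 * 100 = 96.82%

Space savings = 1 - 3070/96496 = 96.82%


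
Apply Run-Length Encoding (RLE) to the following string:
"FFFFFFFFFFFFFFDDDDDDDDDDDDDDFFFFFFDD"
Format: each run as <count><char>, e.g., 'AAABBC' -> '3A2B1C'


Scanning runs left to right:
  i=0: run of 'F' x 14 -> '14F'
  i=14: run of 'D' x 14 -> '14D'
  i=28: run of 'F' x 6 -> '6F'
  i=34: run of 'D' x 2 -> '2D'

RLE = 14F14D6F2D
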